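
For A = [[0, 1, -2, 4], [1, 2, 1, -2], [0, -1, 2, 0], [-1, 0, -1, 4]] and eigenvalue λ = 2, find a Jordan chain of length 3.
We seek v_1 ∈ ker((A - 2I)^3) \ ker((A - 2I)^2), then set v_{i+1} = (A - 2I) v_i.

One such chain is v_1 = [[-2, 0, 1, -1]]^T, v_2 = [[-2, 1, 0, -1]]^T, v_3 = [[1, 0, -1, 0]]^T. Check: (A - 2I) v_3 = [[0, 0, 0, 0]]^T = 0.

v_1 = [[-2, 0, 1, -1]]^T, v_2 = [[-2, 1, 0, -1]]^T, v_3 = [[1, 0, -1, 0]]^T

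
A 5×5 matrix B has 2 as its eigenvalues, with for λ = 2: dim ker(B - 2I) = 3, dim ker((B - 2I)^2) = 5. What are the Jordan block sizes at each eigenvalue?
λ = 2: successive nullity increments [3, 2] count blocks of size ≥ k; block sizes are [2, 2, 1].

Jordan blocks: (2, 2), (2, 2), (2, 1)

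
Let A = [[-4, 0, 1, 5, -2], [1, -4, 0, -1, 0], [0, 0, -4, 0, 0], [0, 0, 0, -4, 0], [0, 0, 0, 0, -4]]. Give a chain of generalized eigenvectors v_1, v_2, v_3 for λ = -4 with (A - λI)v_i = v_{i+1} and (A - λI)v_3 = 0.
We seek v_1 ∈ ker((A + 4I)^3) \ ker((A + 4I)^2), then set v_{i+1} = (A + 4I) v_i.

One such chain is v_1 = [[0, -1, 1, 0, 0]]^T, v_2 = [[1, 0, 0, 0, 0]]^T, v_3 = [[0, 1, 0, 0, 0]]^T. Check: (A + 4I) v_3 = [[0, 0, 0, 0, 0]]^T = 0.

v_1 = [[0, -1, 1, 0, 0]]^T, v_2 = [[1, 0, 0, 0, 0]]^T, v_3 = [[0, 1, 0, 0, 0]]^T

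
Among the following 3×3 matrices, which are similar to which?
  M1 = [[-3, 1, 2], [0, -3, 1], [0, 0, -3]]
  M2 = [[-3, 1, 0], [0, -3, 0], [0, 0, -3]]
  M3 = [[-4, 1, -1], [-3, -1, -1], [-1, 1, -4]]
Characteristic polynomials: χ_{M1} = (x + 3)^3, χ_{M2} = (x + 3)^3, χ_{M3} = (x + 3)^3.

{M1, M3}: invariant factors (x + 3)^3.

{M2}: invariant factors x + 3, (x + 3)^2.

Matrices are similar if and only if their invariant-factor lists agree; the partition into similarity classes is {M1, M3}, {M2}.

2 classes: {M1, M3}, {M2}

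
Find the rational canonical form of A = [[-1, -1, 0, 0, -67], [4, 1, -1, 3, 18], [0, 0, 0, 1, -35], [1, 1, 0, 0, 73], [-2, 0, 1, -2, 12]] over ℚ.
R = [[0, 0, 0, 0, 6], [1, 0, 0, 0, -37], [0, 1, 0, 0, 72], [0, 0, 1, 0, -47], [0, 0, 0, 1, 12]]

The invariant factors of A (the non-unit diagonal entries of the Smith normal form of xI - A over ℚ[x]) are (x - 6)(x^2 - 3x + 1)^2, each dividing the next. The characteristic polynomial is their product, (x - 6)(x^2 - 3x + 1)^2.

The rational canonical form is the block-diagonal matrix of companion matrices C(f_i):
R = [[0, 0, 0, 0, 6], [1, 0, 0, 0, -37], [0, 1, 0, 0, 72], [0, 0, 1, 0, -47], [0, 0, 0, 1, 12]].

Note the characteristic polynomial does not split into linear factors over ℚ, so A has no Jordan form over ℚ; the rational canonical form exists over any field.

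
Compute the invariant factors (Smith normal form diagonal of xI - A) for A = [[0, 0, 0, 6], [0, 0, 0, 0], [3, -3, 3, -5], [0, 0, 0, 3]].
x, x(x - 3)^2

The Jordan structure of A has elementary divisors x, x, (x - 3)^2. Arranging the block sizes at each eigenvalue in decreasing order and taking row products gives the invariant factors.

Invariant factors (smallest first, each dividing the next): x, x(x - 3)^2.

Check: the last factor x(x - 3)^2 is the minimal polynomial, and the product x^2(x - 3)^2 is the characteristic polynomial.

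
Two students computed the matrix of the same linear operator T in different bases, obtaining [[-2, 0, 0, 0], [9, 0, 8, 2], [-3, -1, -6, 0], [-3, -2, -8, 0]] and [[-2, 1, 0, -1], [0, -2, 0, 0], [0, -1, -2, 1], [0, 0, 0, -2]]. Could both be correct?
No.

Both have characteristic polynomial (x + 2)^4, but the minimal polynomial of A is (x + 2)^3 while the minimal polynomial of B is (x + 2)^2. The minimal polynomial is a similarity invariant, so A and B are not similar.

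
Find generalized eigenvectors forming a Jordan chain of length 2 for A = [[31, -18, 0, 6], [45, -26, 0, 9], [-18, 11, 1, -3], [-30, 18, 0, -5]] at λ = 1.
We seek v_1 ∈ ker((A - I)^2) \ ker(A - I), then set v_{i+1} = (A - I) v_i.

One such chain is v_1 = [[1, 2, 2, 1]]^T, v_2 = [[0, 0, 1, 0]]^T. Check: (A - I) v_2 = [[0, 0, 0, 0]]^T = 0.

v_1 = [[1, 2, 2, 1]]^T, v_2 = [[0, 0, 1, 0]]^T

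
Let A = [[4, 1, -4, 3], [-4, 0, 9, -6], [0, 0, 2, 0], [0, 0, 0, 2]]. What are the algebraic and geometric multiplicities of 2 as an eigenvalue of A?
algebraic multiplicity 4, geometric multiplicity 2

The characteristic polynomial is (x - 2)^4, so the factor x - 2 appears with exponent 4: the algebraic multiplicity is 4.

rank(A - 2I) = 2, so the eigenspace has dimension 4 - 2 = 2: the geometric multiplicity is 2.

Since 2 < 4, A is not diagonalizable.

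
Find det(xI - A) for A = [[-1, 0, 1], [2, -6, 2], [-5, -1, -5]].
χ_A(x) = (x + 4)^3

xI - A = [[x + 1, 0, -1], [-2, x + 6, -2], [5, 1, x + 5]].

Expanding det(xI - A) along the first row:
det(xI - A) = + (x + 1)·det([[x + 6, -2], [1, x + 5]]) - (0)·det([[-2, -2], [5, x + 5]]) + (-1)·det([[-2, x + 6], [5, 1]]).

Evaluating gives χ_A(x) = x^3 + 12x^2 + 48x + 64 = (x + 4)^3.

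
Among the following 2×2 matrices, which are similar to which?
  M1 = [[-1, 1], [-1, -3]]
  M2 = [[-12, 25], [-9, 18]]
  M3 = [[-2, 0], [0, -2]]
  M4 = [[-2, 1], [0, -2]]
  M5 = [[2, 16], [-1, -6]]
3 classes: {M1, M4, M5}, {M2}, {M3}

Characteristic polynomials: χ_{M1} = (x + 2)^2, χ_{M2} = (x - 3)^2, χ_{M3} = (x + 2)^2, χ_{M4} = (x + 2)^2, χ_{M5} = (x + 2)^2.

{M1, M4, M5}: invariant factors (x + 2)^2.

{M2}: invariant factors (x - 3)^2.

{M3}: invariant factors x + 2, x + 2.

Matrices are similar if and only if their invariant-factor lists agree; the partition into similarity classes is {M1, M4, M5}, {M2}, {M3}.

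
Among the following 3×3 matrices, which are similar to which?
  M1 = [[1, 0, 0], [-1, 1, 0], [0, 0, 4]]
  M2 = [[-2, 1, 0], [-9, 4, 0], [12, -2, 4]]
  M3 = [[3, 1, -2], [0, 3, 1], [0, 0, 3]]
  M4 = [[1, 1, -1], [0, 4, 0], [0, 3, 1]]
2 classes: {M1, M2, M4}, {M3}

Characteristic polynomials: χ_{M1} = (x - 4)(x - 1)^2, χ_{M2} = (x - 4)(x - 1)^2, χ_{M3} = (x - 3)^3, χ_{M4} = (x - 4)(x - 1)^2.

{M1, M2, M4}: invariant factors (x - 4)(x - 1)^2.

{M3}: invariant factors (x - 3)^3.

Matrices are similar if and only if their invariant-factor lists agree; the partition into similarity classes is {M1, M2, M4}, {M3}.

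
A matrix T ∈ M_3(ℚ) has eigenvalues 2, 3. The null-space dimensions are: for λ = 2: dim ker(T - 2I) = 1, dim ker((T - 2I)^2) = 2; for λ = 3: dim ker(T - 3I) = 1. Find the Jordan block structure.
λ = 2: successive nullity increments [1, 1] count blocks of size ≥ k; block sizes are [2].
λ = 3: successive nullity increments [1] count blocks of size ≥ k; block sizes are [1].

Jordan blocks: (2, 2), (3, 1)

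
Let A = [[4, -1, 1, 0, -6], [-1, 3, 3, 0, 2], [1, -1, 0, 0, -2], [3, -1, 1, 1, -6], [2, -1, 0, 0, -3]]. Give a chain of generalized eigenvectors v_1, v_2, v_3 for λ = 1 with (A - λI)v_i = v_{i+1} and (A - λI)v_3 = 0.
We seek v_1 ∈ ker((A - I)^3) \ ker((A - I)^2), then set v_{i+1} = (A - I) v_i.

One such chain is v_1 = [[0, -1, 1, 1, 0]]^T, v_2 = [[2, 1, 0, 2, 1]]^T, v_3 = [[-1, 2, -1, -1, -1]]^T. Check: (A - I) v_3 = [[0, 0, 0, 0, 0]]^T = 0.

v_1 = [[0, -1, 1, 1, 0]]^T, v_2 = [[2, 1, 0, 2, 1]]^T, v_3 = [[-1, 2, -1, -1, -1]]^T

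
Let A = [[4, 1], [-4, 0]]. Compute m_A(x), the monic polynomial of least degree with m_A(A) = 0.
m_A(x) = (x - 2)^2

The characteristic polynomial factors as (x - 2)^2. The minimal polynomial is ∏(x - λ)^{k_λ} where k_λ is the size of the largest Jordan block at λ.

For λ = 2: rank(A - 2I) = 1, and the largest Jordan block has size 2 (the smallest k with rank((A - 2I)^k) = rank((A - 2I)^(k+1))).

So m_A(x) = (x - 2)^2.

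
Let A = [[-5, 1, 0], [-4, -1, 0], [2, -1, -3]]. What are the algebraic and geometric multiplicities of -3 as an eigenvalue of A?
The characteristic polynomial is (x + 3)^3, so the factor x + 3 appears with exponent 3: the algebraic multiplicity is 3.

rank(A + 3I) = 1, so the eigenspace has dimension 3 - 1 = 2: the geometric multiplicity is 2.

Since 2 < 3, A is not diagonalizable.

algebraic multiplicity 3, geometric multiplicity 2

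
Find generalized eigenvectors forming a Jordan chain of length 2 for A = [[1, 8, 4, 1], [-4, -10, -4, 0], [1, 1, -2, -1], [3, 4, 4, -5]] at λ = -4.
v_1 = [[-1, 1, 0, 0]]^T, v_2 = [[3, -2, 0, 1]]^T

We seek v_1 ∈ ker((A + 4I)^2) \ ker(A + 4I), then set v_{i+1} = (A + 4I) v_i.

One such chain is v_1 = [[-1, 1, 0, 0]]^T, v_2 = [[3, -2, 0, 1]]^T. Check: (A + 4I) v_2 = [[0, 0, 0, 0]]^T = 0.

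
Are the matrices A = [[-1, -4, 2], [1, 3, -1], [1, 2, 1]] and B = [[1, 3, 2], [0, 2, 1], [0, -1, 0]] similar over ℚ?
Two matrices over a field are similar if and only if they have the same invariant factors.

Both A and B have characteristic polynomial (x - 1)^3 and minimal polynomial (x - 1)^3. Computing further, both have invariant factors (x - 1)^3. Hence A and B are similar.

Yes.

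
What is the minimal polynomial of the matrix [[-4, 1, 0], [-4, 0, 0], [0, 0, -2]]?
m_A(x) = (x + 2)^2

The characteristic polynomial factors as (x + 2)^3. The minimal polynomial is ∏(x - λ)^{k_λ} where k_λ is the size of the largest Jordan block at λ.

For λ = -2: rank(A + 2I) = 1, and the largest Jordan block has size 2 (the smallest k with rank((A + 2I)^k) = rank((A + 2I)^(k+1))).

So m_A(x) = (x + 2)^2.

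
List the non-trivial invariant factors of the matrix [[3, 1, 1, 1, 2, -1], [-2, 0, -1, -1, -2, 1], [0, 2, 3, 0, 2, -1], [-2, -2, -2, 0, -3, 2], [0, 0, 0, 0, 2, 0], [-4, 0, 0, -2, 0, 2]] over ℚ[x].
The Jordan structure of A has elementary divisors (x - 1), (x - 1), (x - 2)^3, (x - 2). Arranging the block sizes at each eigenvalue in decreasing order and taking row products gives the invariant factors.

Invariant factors (smallest first, each dividing the next): (x - 2)(x - 1), (x - 2)^3(x - 1).

Check: the last factor (x - 2)^3(x - 1) is the minimal polynomial, and the product (x - 2)^4(x - 1)^2 is the characteristic polynomial.

(x - 2)(x - 1), (x - 2)^3(x - 1)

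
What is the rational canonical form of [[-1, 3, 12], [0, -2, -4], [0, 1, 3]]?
The invariant factors of A (the non-unit diagonal entries of the Smith normal form of xI - A over ℚ[x]) are x + 1, (x - 2)(x + 1), each dividing the next. The characteristic polynomial is their product, (x - 2)(x + 1)^2.

The rational canonical form is the block-diagonal matrix of companion matrices C(f_i):
R = [[-1, 0, 0], [0, 0, 2], [0, 1, 1]].

R = [[-1, 0, 0], [0, 0, 2], [0, 1, 1]]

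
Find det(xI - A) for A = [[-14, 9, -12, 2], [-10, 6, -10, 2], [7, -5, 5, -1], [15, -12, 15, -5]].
χ_A(x) = (x + 2)^4

xI - A = [[x + 14, -9, 12, -2], [10, x - 6, 10, -2], [-7, 5, x - 5, 1], [-15, 12, -15, x + 5]].

Expanding det(xI - A) along the first row:
det(xI - A) = + (x + 14)·det([[x - 6, 10, -2], [5, x - 5, 1], [12, -15, x + 5]]) - (-9)·det([[10, 10, -2], [-7, x - 5, 1], [-15, -15, x + 5]]) + (12)·det([[10, x - 6, -2], [-7, 5, 1], [-15, 12, x + 5]]) - (-2)·det([[10, x - 6, 10], [-7, 5, x - 5], [-15, 12, -15]]).

Evaluating gives χ_A(x) = x^4 + 8x^3 + 24x^2 + 32x + 16 = (x + 2)^4.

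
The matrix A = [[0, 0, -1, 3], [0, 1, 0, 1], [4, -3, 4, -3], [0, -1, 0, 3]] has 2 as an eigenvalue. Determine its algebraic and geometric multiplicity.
The characteristic polynomial is (x - 2)^4, so the factor x - 2 appears with exponent 4: the algebraic multiplicity is 4.

rank(A - 2I) = 2, so the eigenspace has dimension 4 - 2 = 2: the geometric multiplicity is 2.

Since 2 < 4, A is not diagonalizable.

algebraic multiplicity 4, geometric multiplicity 2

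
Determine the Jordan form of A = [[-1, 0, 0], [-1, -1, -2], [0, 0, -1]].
The characteristic polynomial is det(xI - A) = (x + 1)^3, so the eigenvalues are -1 (algebraic multiplicity 3).

For λ = -1: rank(A + I) = 1, rank((A + I)^2) = 0. The eigenspace has dimension 3 - 1 = 2, so there are 2 Jordan blocks; the rank sequence gives block sizes [2, 1].

Assembling the blocks gives the Jordan form J above.

J = [[-1, 1, 0], [0, -1, 0], [0, 0, -1]]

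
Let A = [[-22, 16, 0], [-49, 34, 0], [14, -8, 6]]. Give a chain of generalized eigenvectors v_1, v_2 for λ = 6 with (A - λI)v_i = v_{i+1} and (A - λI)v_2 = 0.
We seek v_1 ∈ ker((A - 6I)^2) \ ker(A - 6I), then set v_{i+1} = (A - 6I) v_i.

One such chain is v_1 = [[1, 2, 0]]^T, v_2 = [[4, 7, -2]]^T. Check: (A - 6I) v_2 = [[0, 0, 0]]^T = 0.

v_1 = [[1, 2, 0]]^T, v_2 = [[4, 7, -2]]^T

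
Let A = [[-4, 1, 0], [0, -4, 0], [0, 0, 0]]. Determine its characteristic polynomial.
xI - A = [[x + 4, -1, 0], [0, x + 4, 0], [0, 0, x]].

Expanding det(xI - A) along the first row:
det(xI - A) = + (x + 4)·det([[x + 4, 0], [0, x]]) - (-1)·det([[0, 0], [0, x]]) + (0)·det([[0, x + 4], [0, 0]]).

Evaluating gives χ_A(x) = x^3 + 8x^2 + 16x = x(x + 4)^2.

χ_A(x) = x(x + 4)^2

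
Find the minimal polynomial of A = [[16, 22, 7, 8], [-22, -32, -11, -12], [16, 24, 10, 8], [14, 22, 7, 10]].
The characteristic polynomial factors as (x - 2)^3(x + 2). The minimal polynomial is ∏(x - λ)^{k_λ} where k_λ is the size of the largest Jordan block at λ.

For λ = -2: rank(A + 2I) = 3, and the largest Jordan block has size 1 (the smallest k with rank((A + 2I)^k) = rank((A + 2I)^(k+1))).
For λ = 2: rank(A - 2I) = 2, and the largest Jordan block has size 2 (the smallest k with rank((A - 2I)^k) = rank((A - 2I)^(k+1))).

So m_A(x) = (x - 2)^2(x + 2).

m_A(x) = (x - 2)^2(x + 2)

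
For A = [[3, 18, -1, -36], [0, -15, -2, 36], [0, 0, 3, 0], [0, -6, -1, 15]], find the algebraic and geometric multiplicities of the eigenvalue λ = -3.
The characteristic polynomial is (x - 3)^3(x + 3), so the factor x + 3 appears with exponent 1: the algebraic multiplicity is 1.

rank(A + 3I) = 3, so the eigenspace has dimension 4 - 3 = 1: the geometric multiplicity is 1.

algebraic multiplicity 1, geometric multiplicity 1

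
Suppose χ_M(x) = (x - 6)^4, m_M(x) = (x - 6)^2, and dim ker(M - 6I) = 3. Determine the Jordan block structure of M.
Jordan blocks: (6, 2), (6, 1), (6, 1)

λ = 6: algebraic multiplicity 4 (exponent in χ_M), largest block size 2 (exponent in m_M), 3 blocks (geometric multiplicity). These force block sizes [2, 1, 1].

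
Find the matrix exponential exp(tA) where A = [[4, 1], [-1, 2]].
e^{tA} = [[(t + 1)*e^{3*t}, t*e^{3*t}], [-t*e^{3*t}, (1 - t)*e^{3*t}]]

A has Jordan form J = [[3, 1], [0, 3]] with A = PJP^{-1}, so e^{tA} = P e^{tJ} P^{-1}.

For a Jordan block J_k(λ), e^{tJ_k(λ)} = e^{λt} · (I + tN + t^2 N^2/2! + ... + t^{k-1} N^{k-1}/(k-1)!) where N is the nilpotent superdiagonal part.

Assembling the blocks and conjugating back gives the entries of e^{tA} as shown above.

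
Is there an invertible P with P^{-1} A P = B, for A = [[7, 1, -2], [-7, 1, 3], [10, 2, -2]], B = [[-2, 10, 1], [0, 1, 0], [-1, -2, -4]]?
No.

trace(A) = 6 but trace(B) = -5. The trace is a similarity invariant, so A and B are not similar.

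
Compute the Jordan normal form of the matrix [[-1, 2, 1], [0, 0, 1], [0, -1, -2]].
The characteristic polynomial is det(xI - A) = (x + 1)^3, so the eigenvalues are -1 (algebraic multiplicity 3).

For λ = -1: rank(A + I) = 2, rank((A + I)^2) = 1, rank((A + I)^3) = 0. The eigenspace has dimension 3 - 2 = 1, so there is 1 Jordan block; the rank sequence gives block sizes [3].

Assembling the blocks gives the Jordan form J above.

J = [[-1, 1, 0], [0, -1, 1], [0, 0, -1]]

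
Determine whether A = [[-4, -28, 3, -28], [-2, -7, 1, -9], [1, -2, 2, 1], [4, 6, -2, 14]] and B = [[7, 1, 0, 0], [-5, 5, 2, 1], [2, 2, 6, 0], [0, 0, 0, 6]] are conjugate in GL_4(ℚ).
No.

trace(A) = 5 but trace(B) = 24. The trace is a similarity invariant, so A and B are not similar.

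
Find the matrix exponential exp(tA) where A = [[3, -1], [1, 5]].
A has Jordan form J = [[4, 1], [0, 4]] with A = PJP^{-1}, so e^{tA} = P e^{tJ} P^{-1}.

For a Jordan block J_k(λ), e^{tJ_k(λ)} = e^{λt} · (I + tN + t^2 N^2/2! + ... + t^{k-1} N^{k-1}/(k-1)!) where N is the nilpotent superdiagonal part.

Assembling the blocks and conjugating back gives the entries of e^{tA} as shown above.

e^{tA} = [[(1 - t)*e^{4*t}, -t*e^{4*t}], [t*e^{4*t}, (t + 1)*e^{4*t}]]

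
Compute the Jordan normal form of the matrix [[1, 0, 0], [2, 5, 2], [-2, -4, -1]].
J = [[1, 0, 0], [0, 1, 0], [0, 0, 3]]

The characteristic polynomial is det(xI - A) = (x - 3)(x - 1)^2, so the eigenvalues are 1 (algebraic multiplicity 2), 3 (algebraic multiplicity 1).

For λ = 1: rank(A - I) = 1. The eigenspace has dimension 3 - 1 = 2, so there are 2 Jordan blocks; the rank sequence gives block sizes [1, 1].

For λ = 3: algebraic multiplicity 1 gives one 1×1 block.

Assembling the blocks gives the Jordan form J above.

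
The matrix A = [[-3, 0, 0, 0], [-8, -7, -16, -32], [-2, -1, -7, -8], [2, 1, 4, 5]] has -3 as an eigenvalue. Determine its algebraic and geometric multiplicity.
algebraic multiplicity 4, geometric multiplicity 3

The characteristic polynomial is (x + 3)^4, so the factor x + 3 appears with exponent 4: the algebraic multiplicity is 4.

rank(A + 3I) = 1, so the eigenspace has dimension 4 - 1 = 3: the geometric multiplicity is 3.

Since 3 < 4, A is not diagonalizable.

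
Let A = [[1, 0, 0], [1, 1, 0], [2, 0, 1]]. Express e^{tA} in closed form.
e^{tA} = [[e^{t}, 0, 0], [t*e^{t}, e^{t}, 0], [2*t*e^{t}, 0, e^{t}]]

A has Jordan form J = [[1, 1, 0], [0, 1, 0], [0, 0, 1]] with A = PJP^{-1}, so e^{tA} = P e^{tJ} P^{-1}.

For a Jordan block J_k(λ), e^{tJ_k(λ)} = e^{λt} · (I + tN + t^2 N^2/2! + ... + t^{k-1} N^{k-1}/(k-1)!) where N is the nilpotent superdiagonal part.

Assembling the blocks and conjugating back gives the entries of e^{tA} as shown above.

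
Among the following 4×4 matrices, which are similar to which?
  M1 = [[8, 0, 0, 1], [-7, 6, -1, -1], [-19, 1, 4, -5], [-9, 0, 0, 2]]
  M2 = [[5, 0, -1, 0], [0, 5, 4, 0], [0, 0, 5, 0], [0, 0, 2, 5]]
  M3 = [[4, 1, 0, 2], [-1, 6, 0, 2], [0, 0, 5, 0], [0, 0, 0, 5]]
2 classes: {M1}, {M2, M3}

Characteristic polynomials: χ_{M1} = (x - 5)^4, χ_{M2} = (x - 5)^4, χ_{M3} = (x - 5)^4.

{M1}: invariant factors (x - 5)^2, (x - 5)^2.

{M2, M3}: invariant factors x - 5, x - 5, (x - 5)^2.

Matrices are similar if and only if their invariant-factor lists agree; the partition into similarity classes is {M1}, {M2, M3}.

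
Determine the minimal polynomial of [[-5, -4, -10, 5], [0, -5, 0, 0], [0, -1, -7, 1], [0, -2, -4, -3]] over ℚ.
The characteristic polynomial factors as (x + 5)^4. The minimal polynomial is ∏(x - λ)^{k_λ} where k_λ is the size of the largest Jordan block at λ.

For λ = -5: rank(A + 5I) = 2, and the largest Jordan block has size 2 (the smallest k with rank((A + 5I)^k) = rank((A + 5I)^(k+1))).

So m_A(x) = (x + 5)^2.

m_A(x) = (x + 5)^2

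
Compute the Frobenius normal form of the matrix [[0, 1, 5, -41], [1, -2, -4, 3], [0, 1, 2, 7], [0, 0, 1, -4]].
The invariant factors of A (the non-unit diagonal entries of the Smith normal form of xI - A over ℚ[x]) are (x^2 + 2x - 6)^2, each dividing the next. The characteristic polynomial is their product, (x^2 + 2x - 6)^2.

The rational canonical form is the block-diagonal matrix of companion matrices C(f_i):
R = [[0, 0, 0, -36], [1, 0, 0, 24], [0, 1, 0, 8], [0, 0, 1, -4]].

Note the characteristic polynomial does not split into linear factors over ℚ, so A has no Jordan form over ℚ; the rational canonical form exists over any field.

R = [[0, 0, 0, -36], [1, 0, 0, 24], [0, 1, 0, 8], [0, 0, 1, -4]]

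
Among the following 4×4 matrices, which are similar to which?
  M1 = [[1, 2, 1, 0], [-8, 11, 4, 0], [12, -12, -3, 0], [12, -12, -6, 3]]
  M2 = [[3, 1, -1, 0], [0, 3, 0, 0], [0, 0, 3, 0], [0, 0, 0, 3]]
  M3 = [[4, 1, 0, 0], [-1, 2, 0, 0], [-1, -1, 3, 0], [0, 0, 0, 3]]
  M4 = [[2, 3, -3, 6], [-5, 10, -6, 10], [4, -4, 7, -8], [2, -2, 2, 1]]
2 classes: {M1, M2, M3}, {M4}

Characteristic polynomials: χ_{M1} = (x - 3)^4, χ_{M2} = (x - 3)^4, χ_{M3} = (x - 3)^4, χ_{M4} = (x - 5)^4.

{M1, M2, M3}: invariant factors x - 3, x - 3, (x - 3)^2.

{M4}: invariant factors x - 5, (x - 5)^3.

Matrices are similar if and only if their invariant-factor lists agree; the partition into similarity classes is {M1, M2, M3}, {M4}.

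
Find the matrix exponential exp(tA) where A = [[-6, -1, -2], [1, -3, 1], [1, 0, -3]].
A has Jordan form J = [[-4, 1, 0], [0, -4, 1], [0, 0, -4]] with A = PJP^{-1}, so e^{tA} = P e^{tJ} P^{-1}.

For a Jordan block J_k(λ), e^{tJ_k(λ)} = e^{λt} · (I + tN + t^2 N^2/2! + ... + t^{k-1} N^{k-1}/(k-1)!) where N is the nilpotent superdiagonal part.

Assembling the blocks and conjugating back gives the entries of e^{tA} as shown above.

e^{tA} = [[(t^2 - 4*t + 2)*e^{-4*t}/2, t*(t - 2)*e^{-4*t}/2, t*(t - 4)*e^{-4*t}/2], [t*e^{-4*t}, (t + 1)*e^{-4*t}, t*e^{-4*t}], [t*(2 - t)*e^{-4*t}/2, -t^2*e^{-4*t}/2, (-t^2/2 + t + 1)*e^{-4*t}]]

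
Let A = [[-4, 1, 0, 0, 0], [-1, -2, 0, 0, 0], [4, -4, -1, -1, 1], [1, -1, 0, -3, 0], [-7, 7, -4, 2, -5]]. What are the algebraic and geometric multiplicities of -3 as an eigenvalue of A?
The characteristic polynomial is (x + 3)^5, so the factor x + 3 appears with exponent 5: the algebraic multiplicity is 5.

rank(A + 3I) = 2, so the eigenspace has dimension 5 - 2 = 3: the geometric multiplicity is 3.

Since 3 < 5, A is not diagonalizable.

algebraic multiplicity 5, geometric multiplicity 3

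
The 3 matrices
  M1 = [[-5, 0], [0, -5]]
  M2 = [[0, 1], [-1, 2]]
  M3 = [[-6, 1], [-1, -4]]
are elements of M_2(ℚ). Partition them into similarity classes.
3 classes: {M1}, {M2}, {M3}

Characteristic polynomials: χ_{M1} = (x + 5)^2, χ_{M2} = (x - 1)^2, χ_{M3} = (x + 5)^2.

{M1}: invariant factors x + 5, x + 5.

{M2}: invariant factors (x - 1)^2.

{M3}: invariant factors (x + 5)^2.

Matrices are similar if and only if their invariant-factor lists agree; the partition into similarity classes is {M1}, {M2}, {M3}.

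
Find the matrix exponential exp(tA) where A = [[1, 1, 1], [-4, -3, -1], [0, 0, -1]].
A has Jordan form J = [[-1, 1, 0], [0, -1, 1], [0, 0, -1]] with A = PJP^{-1}, so e^{tA} = P e^{tJ} P^{-1}.

For a Jordan block J_k(λ), e^{tJ_k(λ)} = e^{λt} · (I + tN + t^2 N^2/2! + ... + t^{k-1} N^{k-1}/(k-1)!) where N is the nilpotent superdiagonal part.

Assembling the blocks and conjugating back gives the entries of e^{tA} as shown above.

e^{tA} = [[(2*t + 1)*e^{-t}, t*e^{-t}, t*(t + 2)*e^{-t}/2], [-4*t*e^{-t}, (1 - 2*t)*e^{-t}, t*(-t - 1)*e^{-t}], [0, 0, e^{-t}]]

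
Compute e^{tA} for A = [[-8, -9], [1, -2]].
A has Jordan form J = [[-5, 1], [0, -5]] with A = PJP^{-1}, so e^{tA} = P e^{tJ} P^{-1}.

For a Jordan block J_k(λ), e^{tJ_k(λ)} = e^{λt} · (I + tN + t^2 N^2/2! + ... + t^{k-1} N^{k-1}/(k-1)!) where N is the nilpotent superdiagonal part.

Assembling the blocks and conjugating back gives the entries of e^{tA} as shown above.

e^{tA} = [[(1 - 3*t)*e^{-5*t}, -9*t*e^{-5*t}], [t*e^{-5*t}, (3*t + 1)*e^{-5*t}]]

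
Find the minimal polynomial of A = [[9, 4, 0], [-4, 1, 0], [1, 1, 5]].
m_A(x) = (x - 5)^2

The characteristic polynomial factors as (x - 5)^3. The minimal polynomial is ∏(x - λ)^{k_λ} where k_λ is the size of the largest Jordan block at λ.

For λ = 5: rank(A - 5I) = 1, and the largest Jordan block has size 2 (the smallest k with rank((A - 5I)^k) = rank((A - 5I)^(k+1))).

So m_A(x) = (x - 5)^2.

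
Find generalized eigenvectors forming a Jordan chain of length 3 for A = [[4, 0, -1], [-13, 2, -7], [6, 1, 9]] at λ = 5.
v_1 = [[1, 0, -2]]^T, v_2 = [[1, 1, -2]]^T, v_3 = [[1, -2, -1]]^T

We seek v_1 ∈ ker((A - 5I)^3) \ ker((A - 5I)^2), then set v_{i+1} = (A - 5I) v_i.

One such chain is v_1 = [[1, 0, -2]]^T, v_2 = [[1, 1, -2]]^T, v_3 = [[1, -2, -1]]^T. Check: (A - 5I) v_3 = [[0, 0, 0]]^T = 0.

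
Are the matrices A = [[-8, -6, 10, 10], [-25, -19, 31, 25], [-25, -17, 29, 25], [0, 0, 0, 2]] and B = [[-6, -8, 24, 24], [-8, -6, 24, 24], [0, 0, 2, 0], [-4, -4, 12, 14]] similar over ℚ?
No.

Both have characteristic polynomial (x - 2)^3(x + 2), but the minimal polynomial of A is (x - 2)^2(x + 2) while the minimal polynomial of B is (x - 2)(x + 2). The minimal polynomial is a similarity invariant, so A and B are not similar.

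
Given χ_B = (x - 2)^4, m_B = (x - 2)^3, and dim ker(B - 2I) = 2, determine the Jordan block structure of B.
Jordan blocks: (2, 3), (2, 1)

λ = 2: algebraic multiplicity 4 (exponent in χ_B), largest block size 3 (exponent in m_B), 2 blocks (geometric multiplicity). These force block sizes [3, 1].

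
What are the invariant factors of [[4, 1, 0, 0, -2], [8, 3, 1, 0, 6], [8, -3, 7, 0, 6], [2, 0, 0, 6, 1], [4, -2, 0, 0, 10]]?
The Jordan structure of A has elementary divisors (x - 6)^3, (x - 6)^2. Arranging the block sizes at each eigenvalue in decreasing order and taking row products gives the invariant factors.

Invariant factors (smallest first, each dividing the next): (x - 6)^2, (x - 6)^3.

Check: the last factor (x - 6)^3 is the minimal polynomial, and the product (x - 6)^5 is the characteristic polynomial.

(x - 6)^2, (x - 6)^3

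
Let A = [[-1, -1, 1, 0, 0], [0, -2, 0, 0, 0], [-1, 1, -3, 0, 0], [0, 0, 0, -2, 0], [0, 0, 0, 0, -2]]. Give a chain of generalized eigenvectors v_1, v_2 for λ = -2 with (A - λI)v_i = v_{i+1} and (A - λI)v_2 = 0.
We seek v_1 ∈ ker((A + 2I)^2) \ ker(A + 2I), then set v_{i+1} = (A + 2I) v_i.

One such chain is v_1 = [[0, 1, 0, 0, 0]]^T, v_2 = [[-1, 0, 1, 0, 0]]^T. Check: (A + 2I) v_2 = [[0, 0, 0, 0, 0]]^T = 0.

v_1 = [[0, 1, 0, 0, 0]]^T, v_2 = [[-1, 0, 1, 0, 0]]^T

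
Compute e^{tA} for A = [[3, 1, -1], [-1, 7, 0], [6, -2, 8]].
e^{tA} = [[(t^2 - 3*t + 1)*e^{6*t}, t*e^{6*t}, t*(t - 2)*e^{6*t}/2], [t*(t - 1)*e^{6*t}, (t + 1)*e^{6*t}, t^2*e^{6*t}/2], [2*t*(3 - t)*e^{6*t}, -2*t*e^{6*t}, (-t^2 + 2*t + 1)*e^{6*t}]]

A has Jordan form J = [[6, 1, 0], [0, 6, 1], [0, 0, 6]] with A = PJP^{-1}, so e^{tA} = P e^{tJ} P^{-1}.

For a Jordan block J_k(λ), e^{tJ_k(λ)} = e^{λt} · (I + tN + t^2 N^2/2! + ... + t^{k-1} N^{k-1}/(k-1)!) where N is the nilpotent superdiagonal part.

Assembling the blocks and conjugating back gives the entries of e^{tA} as shown above.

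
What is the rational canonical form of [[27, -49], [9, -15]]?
R = [[0, -36], [1, 12]]

The invariant factors of A (the non-unit diagonal entries of the Smith normal form of xI - A over ℚ[x]) are (x - 6)^2, each dividing the next. The characteristic polynomial is their product, (x - 6)^2.

The rational canonical form is the block-diagonal matrix of companion matrices C(f_i):
R = [[0, -36], [1, 12]].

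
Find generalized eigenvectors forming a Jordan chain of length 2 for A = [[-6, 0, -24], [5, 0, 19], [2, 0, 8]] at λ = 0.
We seek v_1 ∈ ker(A^2) \ ker(A), then set v_{i+1} = A v_i.

One such chain is v_1 = [[4, -3, -1]]^T, v_2 = [[0, 1, 0]]^T. Check: A v_2 = [[0, 0, 0]]^T = 0.

v_1 = [[4, -3, -1]]^T, v_2 = [[0, 1, 0]]^T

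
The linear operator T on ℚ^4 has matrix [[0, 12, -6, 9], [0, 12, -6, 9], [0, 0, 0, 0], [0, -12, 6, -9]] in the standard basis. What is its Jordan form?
J = [[0, 0, 0, 0], [0, 0, 0, 0], [0, 0, 0, 0], [0, 0, 0, 3]]

The characteristic polynomial is det(xI - A) = x^3(x - 3), so the eigenvalues are 0 (algebraic multiplicity 3), 3 (algebraic multiplicity 1).

For λ = 0: rank(A) = 1. The eigenspace has dimension 4 - 1 = 3, so there are 3 Jordan blocks; the rank sequence gives block sizes [1, 1, 1].

For λ = 3: algebraic multiplicity 1 gives one 1×1 block.

Assembling the blocks gives the Jordan form J above.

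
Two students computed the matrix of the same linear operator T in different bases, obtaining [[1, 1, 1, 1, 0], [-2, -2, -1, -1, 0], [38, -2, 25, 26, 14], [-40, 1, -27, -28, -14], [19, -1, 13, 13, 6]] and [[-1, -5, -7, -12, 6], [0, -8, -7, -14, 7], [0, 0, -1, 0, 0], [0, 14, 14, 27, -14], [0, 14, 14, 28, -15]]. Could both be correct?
Yes.

Two matrices over a field are similar if and only if they have the same invariant factors.

Both A and B have characteristic polynomial (x - 6)(x + 1)^4 and minimal polynomial (x - 6)(x + 1)^2. Computing further, both have invariant factors x + 1, x + 1, (x - 6)(x + 1)^2. Hence A and B are similar.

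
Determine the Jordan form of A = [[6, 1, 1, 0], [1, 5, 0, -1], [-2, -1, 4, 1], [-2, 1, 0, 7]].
The characteristic polynomial is det(xI - A) = (x - 6)^2(x - 5)^2, so the eigenvalues are 5 (algebraic multiplicity 2), 6 (algebraic multiplicity 2).

For λ = 5: rank(A - 5I) = 3, rank((A - 5I)^2) = 2. The eigenspace has dimension 4 - 3 = 1, so there is 1 Jordan block; the rank sequence gives block sizes [2].

For λ = 6: rank(A - 6I) = 3, rank((A - 6I)^2) = 2. The eigenspace has dimension 4 - 3 = 1, so there is 1 Jordan block; the rank sequence gives block sizes [2].

Assembling the blocks gives the Jordan form J above.

J = [[5, 1, 0, 0], [0, 5, 0, 0], [0, 0, 6, 1], [0, 0, 0, 6]]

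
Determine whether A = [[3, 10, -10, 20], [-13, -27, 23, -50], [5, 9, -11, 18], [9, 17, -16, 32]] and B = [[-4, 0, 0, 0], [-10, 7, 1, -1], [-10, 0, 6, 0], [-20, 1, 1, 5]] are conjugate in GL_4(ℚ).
No.

trace(A) = -3 but trace(B) = 14. The trace is a similarity invariant, so A and B are not similar.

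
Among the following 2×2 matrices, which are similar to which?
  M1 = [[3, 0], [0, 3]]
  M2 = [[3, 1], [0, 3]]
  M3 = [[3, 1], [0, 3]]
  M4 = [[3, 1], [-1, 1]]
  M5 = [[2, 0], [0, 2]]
Characteristic polynomials: χ_{M1} = (x - 3)^2, χ_{M2} = (x - 3)^2, χ_{M3} = (x - 3)^2, χ_{M4} = (x - 2)^2, χ_{M5} = (x - 2)^2.

{M1}: invariant factors x - 3, x - 3.

{M2, M3}: invariant factors (x - 3)^2.

{M4}: invariant factors (x - 2)^2.

{M5}: invariant factors x - 2, x - 2.

Matrices are similar if and only if their invariant-factor lists agree; the partition into similarity classes is {M1}, {M2, M3}, {M4}, {M5}.

4 classes: {M1}, {M2, M3}, {M4}, {M5}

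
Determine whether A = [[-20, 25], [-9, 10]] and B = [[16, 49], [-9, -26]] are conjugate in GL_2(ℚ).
Yes.

Two matrices over a field are similar if and only if they have the same invariant factors.

Both A and B have characteristic polynomial (x + 5)^2 and minimal polynomial (x + 5)^2. Computing further, both have invariant factors (x + 5)^2. Hence A and B are similar.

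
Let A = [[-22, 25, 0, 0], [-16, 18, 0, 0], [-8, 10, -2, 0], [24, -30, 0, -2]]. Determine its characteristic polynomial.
xI - A = [[x + 22, -25, 0, 0], [16, x - 18, 0, 0], [8, -10, x + 2, 0], [-24, 30, 0, x + 2]].

Expanding det(xI - A) along the first row:
det(xI - A) = + (x + 22)·det([[x - 18, 0, 0], [-10, x + 2, 0], [30, 0, x + 2]]) - (-25)·det([[16, 0, 0], [8, x + 2, 0], [-24, 0, x + 2]]) + (0)·det([[16, x - 18, 0], [8, -10, 0], [-24, 30, x + 2]]) - (0)·det([[16, x - 18, 0], [8, -10, x + 2], [-24, 30, 0]]).

Evaluating gives χ_A(x) = x^4 + 8x^3 + 24x^2 + 32x + 16 = (x + 2)^4.

χ_A(x) = (x + 2)^4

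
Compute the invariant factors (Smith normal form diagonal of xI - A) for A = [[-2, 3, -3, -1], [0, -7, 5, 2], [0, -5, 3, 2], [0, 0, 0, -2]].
The Jordan structure of A has elementary divisors (x + 2)^2, (x + 2)^2. Arranging the block sizes at each eigenvalue in decreasing order and taking row products gives the invariant factors.

Invariant factors (smallest first, each dividing the next): (x + 2)^2, (x + 2)^2.

Check: the last factor (x + 2)^2 is the minimal polynomial, and the product (x + 2)^4 is the characteristic polynomial.

(x + 2)^2, (x + 2)^2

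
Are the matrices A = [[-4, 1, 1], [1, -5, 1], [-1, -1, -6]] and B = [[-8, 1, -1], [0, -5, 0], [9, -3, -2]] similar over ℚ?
Both have characteristic polynomial (x + 5)^3, but the minimal polynomial of A is (x + 5)^3 while the minimal polynomial of B is (x + 5)^2. The minimal polynomial is a similarity invariant, so A and B are not similar.

No.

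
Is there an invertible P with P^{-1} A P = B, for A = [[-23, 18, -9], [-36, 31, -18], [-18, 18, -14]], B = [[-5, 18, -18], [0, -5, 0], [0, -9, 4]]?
Yes.

Two matrices over a field are similar if and only if they have the same invariant factors.

Both A and B have characteristic polynomial (x - 4)(x + 5)^2 and minimal polynomial (x - 4)(x + 5). Computing further, both have invariant factors x + 5, (x - 4)(x + 5). Hence A and B are similar.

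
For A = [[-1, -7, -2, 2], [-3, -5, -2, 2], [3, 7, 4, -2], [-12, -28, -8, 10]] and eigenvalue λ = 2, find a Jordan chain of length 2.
We seek v_1 ∈ ker((A - 2I)^2) \ ker(A - 2I), then set v_{i+1} = (A - 2I) v_i.

One such chain is v_1 = [[1, 0, -1, 1]]^T, v_2 = [[1, 1, -1, 4]]^T. Check: (A - 2I) v_2 = [[0, 0, 0, 0]]^T = 0.

v_1 = [[1, 0, -1, 1]]^T, v_2 = [[1, 1, -1, 4]]^T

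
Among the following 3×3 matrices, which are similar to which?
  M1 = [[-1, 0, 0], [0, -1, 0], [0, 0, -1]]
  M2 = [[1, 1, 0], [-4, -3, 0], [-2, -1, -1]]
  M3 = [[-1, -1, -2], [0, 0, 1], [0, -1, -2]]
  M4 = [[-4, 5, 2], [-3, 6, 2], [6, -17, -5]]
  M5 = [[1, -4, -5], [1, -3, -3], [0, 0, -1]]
3 classes: {M1}, {M2}, {M3, M4, M5}

Characteristic polynomials: χ_{M1} = (x + 1)^3, χ_{M2} = (x + 1)^3, χ_{M3} = (x + 1)^3, χ_{M4} = (x + 1)^3, χ_{M5} = (x + 1)^3.

{M1}: invariant factors x + 1, x + 1, x + 1.

{M2}: invariant factors x + 1, (x + 1)^2.

{M3, M4, M5}: invariant factors (x + 1)^3.

Matrices are similar if and only if their invariant-factor lists agree; the partition into similarity classes is {M1}, {M2}, {M3, M4, M5}.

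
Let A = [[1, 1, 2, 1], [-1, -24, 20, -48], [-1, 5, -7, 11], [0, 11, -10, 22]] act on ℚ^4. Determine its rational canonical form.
R = [[0, 0, 0, -5], [1, 0, 0, -16], [0, 1, 0, -18], [0, 0, 1, -8]]

The invariant factors of A (the non-unit diagonal entries of the Smith normal form of xI - A over ℚ[x]) are (x + 1)^3(x + 5), each dividing the next. The characteristic polynomial is their product, (x + 1)^3(x + 5).

The rational canonical form is the block-diagonal matrix of companion matrices C(f_i):
R = [[0, 0, 0, -5], [1, 0, 0, -16], [0, 1, 0, -18], [0, 0, 1, -8]].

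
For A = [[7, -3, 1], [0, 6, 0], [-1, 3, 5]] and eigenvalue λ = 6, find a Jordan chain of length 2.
v_1 = [[3, 1, -1]]^T, v_2 = [[-1, 0, 1]]^T

We seek v_1 ∈ ker((A - 6I)^2) \ ker(A - 6I), then set v_{i+1} = (A - 6I) v_i.

One such chain is v_1 = [[3, 1, -1]]^T, v_2 = [[-1, 0, 1]]^T. Check: (A - 6I) v_2 = [[0, 0, 0]]^T = 0.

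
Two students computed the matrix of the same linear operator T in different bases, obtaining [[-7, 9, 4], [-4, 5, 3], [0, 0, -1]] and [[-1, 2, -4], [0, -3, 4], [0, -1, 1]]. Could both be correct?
Both have characteristic polynomial (x + 1)^3, but the minimal polynomial of A is (x + 1)^3 while the minimal polynomial of B is (x + 1)^2. The minimal polynomial is a similarity invariant, so A and B are not similar.

No.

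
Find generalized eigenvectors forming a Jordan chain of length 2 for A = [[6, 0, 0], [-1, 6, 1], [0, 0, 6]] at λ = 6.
v_1 = [[-3, 3, -2]]^T, v_2 = [[0, 1, 0]]^T

We seek v_1 ∈ ker((A - 6I)^2) \ ker(A - 6I), then set v_{i+1} = (A - 6I) v_i.

One such chain is v_1 = [[-3, 3, -2]]^T, v_2 = [[0, 1, 0]]^T. Check: (A - 6I) v_2 = [[0, 0, 0]]^T = 0.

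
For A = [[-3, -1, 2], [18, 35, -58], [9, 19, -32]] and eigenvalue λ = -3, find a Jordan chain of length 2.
We seek v_1 ∈ ker((A + 3I)^2) \ ker(A + 3I), then set v_{i+1} = (A + 3I) v_i.

One such chain is v_1 = [[0, 3, 2]]^T, v_2 = [[1, -2, -1]]^T. Check: (A + 3I) v_2 = [[0, 0, 0]]^T = 0.

v_1 = [[0, 3, 2]]^T, v_2 = [[1, -2, -1]]^T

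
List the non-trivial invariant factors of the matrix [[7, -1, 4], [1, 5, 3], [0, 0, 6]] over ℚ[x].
The Jordan structure of A has elementary divisors (x - 6)^3. Arranging the block sizes at each eigenvalue in decreasing order and taking row products gives the invariant factors.

Invariant factors (smallest first, each dividing the next): (x - 6)^3.

Check: the last factor (x - 6)^3 is the minimal polynomial, and the product (x - 6)^3 is the characteristic polynomial.

(x - 6)^3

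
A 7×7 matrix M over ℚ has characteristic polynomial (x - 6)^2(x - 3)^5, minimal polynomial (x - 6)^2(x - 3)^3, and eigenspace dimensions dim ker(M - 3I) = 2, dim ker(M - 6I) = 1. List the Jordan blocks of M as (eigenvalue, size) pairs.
Jordan blocks: (3, 3), (3, 2), (6, 2)

λ = 3: algebraic multiplicity 5 (exponent in χ_M), largest block size 3 (exponent in m_M), 2 blocks (geometric multiplicity). These force block sizes [3, 2].
λ = 6: algebraic multiplicity 2 (exponent in χ_M), largest block size 2 (exponent in m_M), 1 block (geometric multiplicity). This forces block sizes [2].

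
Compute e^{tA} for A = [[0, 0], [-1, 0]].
e^{tA} = [[1, 0], [-t, 1]]

A has Jordan form J = [[0, 1], [0, 0]] with A = PJP^{-1}, so e^{tA} = P e^{tJ} P^{-1}.

For a Jordan block J_k(λ), e^{tJ_k(λ)} = e^{λt} · (I + tN + t^2 N^2/2! + ... + t^{k-1} N^{k-1}/(k-1)!) where N is the nilpotent superdiagonal part.

Assembling the blocks and conjugating back gives the entries of e^{tA} as shown above.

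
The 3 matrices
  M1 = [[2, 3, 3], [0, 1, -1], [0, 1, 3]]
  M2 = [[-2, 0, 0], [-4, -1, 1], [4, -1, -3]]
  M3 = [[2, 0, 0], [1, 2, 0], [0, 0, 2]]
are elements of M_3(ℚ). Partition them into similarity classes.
2 classes: {M1, M3}, {M2}

Characteristic polynomials: χ_{M1} = (x - 2)^3, χ_{M2} = (x + 2)^3, χ_{M3} = (x - 2)^3.

{M1, M3}: invariant factors x - 2, (x - 2)^2.

{M2}: invariant factors x + 2, (x + 2)^2.

Matrices are similar if and only if their invariant-factor lists agree; the partition into similarity classes is {M1, M3}, {M2}.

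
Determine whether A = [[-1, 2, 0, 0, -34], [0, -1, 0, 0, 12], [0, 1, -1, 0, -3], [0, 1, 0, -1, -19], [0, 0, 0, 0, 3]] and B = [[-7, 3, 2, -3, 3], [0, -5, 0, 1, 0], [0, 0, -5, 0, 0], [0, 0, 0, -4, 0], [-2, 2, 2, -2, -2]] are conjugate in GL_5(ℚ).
No.

trace(A) = -1 but trace(B) = -23. The trace is a similarity invariant, so A and B are not similar.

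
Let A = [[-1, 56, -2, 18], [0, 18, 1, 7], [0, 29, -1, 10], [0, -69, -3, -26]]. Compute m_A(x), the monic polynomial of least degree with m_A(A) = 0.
m_A(x) = (x + 1)(x + 2)^2(x + 5)

The characteristic polynomial factors as (x + 1)(x + 2)^2(x + 5). The minimal polynomial is ∏(x - λ)^{k_λ} where k_λ is the size of the largest Jordan block at λ.

For λ = -5: rank(A + 5I) = 3, and the largest Jordan block has size 1 (the smallest k with rank((A + 5I)^k) = rank((A + 5I)^(k+1))).
For λ = -2: rank(A + 2I) = 3, and the largest Jordan block has size 2 (the smallest k with rank((A + 2I)^k) = rank((A + 2I)^(k+1))).
For λ = -1: rank(A + I) = 3, and the largest Jordan block has size 1 (the smallest k with rank((A + I)^k) = rank((A + I)^(k+1))).

So m_A(x) = (x + 1)(x + 2)^2(x + 5).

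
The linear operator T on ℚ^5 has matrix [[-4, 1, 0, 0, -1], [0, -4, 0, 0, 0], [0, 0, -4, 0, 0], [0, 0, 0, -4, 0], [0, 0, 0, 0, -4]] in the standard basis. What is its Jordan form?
J = [[-4, 1, 0, 0, 0], [0, -4, 0, 0, 0], [0, 0, -4, 0, 0], [0, 0, 0, -4, 0], [0, 0, 0, 0, -4]]

The characteristic polynomial is det(xI - A) = (x + 4)^5, so the eigenvalues are -4 (algebraic multiplicity 5).

For λ = -4: rank(A + 4I) = 1, rank((A + 4I)^2) = 0. The eigenspace has dimension 5 - 1 = 4, so there are 4 Jordan blocks; the rank sequence gives block sizes [2, 1, 1, 1].

Assembling the blocks gives the Jordan form J above.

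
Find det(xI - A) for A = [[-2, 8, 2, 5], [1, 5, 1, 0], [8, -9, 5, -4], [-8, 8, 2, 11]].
xI - A = [[x + 2, -8, -2, -5], [-1, x - 5, -1, 0], [-8, 9, x - 5, 4], [8, -8, -2, x - 11]].

Expanding det(xI - A) along the first row:
det(xI - A) = + (x + 2)·det([[x - 5, -1, 0], [9, x - 5, 4], [-8, -2, x - 11]]) - (-8)·det([[-1, -1, 0], [-8, x - 5, 4], [8, -2, x - 11]]) + (-2)·det([[-1, x - 5, 0], [-8, 9, 4], [8, -8, x - 11]]) - (-5)·det([[-1, x - 5, -1], [-8, 9, x - 5], [8, -8, -2]]).

Evaluating gives χ_A(x) = x^4 - 19x^3 + 126x^2 - 324x + 216 = (x - 6)^3(x - 1).

χ_A(x) = (x - 6)^3(x - 1)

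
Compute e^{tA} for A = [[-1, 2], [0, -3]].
e^{tA} = [[e^{-t}, (e^{2*t} - 1)*e^{-3*t}], [0, e^{-3*t}]]

A has Jordan form J = [[-3, 0], [0, -1]] with A = PJP^{-1}, so e^{tA} = P e^{tJ} P^{-1}.

For a Jordan block J_k(λ), e^{tJ_k(λ)} = e^{λt} · (I + tN + t^2 N^2/2! + ... + t^{k-1} N^{k-1}/(k-1)!) where N is the nilpotent superdiagonal part.

Assembling the blocks and conjugating back gives the entries of e^{tA} as shown above.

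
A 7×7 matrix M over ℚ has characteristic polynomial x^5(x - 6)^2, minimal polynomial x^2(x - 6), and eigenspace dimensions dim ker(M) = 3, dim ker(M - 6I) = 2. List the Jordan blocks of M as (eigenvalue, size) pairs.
Jordan blocks: (0, 2), (0, 2), (0, 1), (6, 1), (6, 1)

λ = 0: algebraic multiplicity 5 (exponent in χ_M), largest block size 2 (exponent in m_M), 3 blocks (geometric multiplicity). These force block sizes [2, 2, 1].
λ = 6: algebraic multiplicity 2 (exponent in χ_M), largest block size 1 (exponent in m_M), 2 blocks (geometric multiplicity). These force block sizes [1, 1].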